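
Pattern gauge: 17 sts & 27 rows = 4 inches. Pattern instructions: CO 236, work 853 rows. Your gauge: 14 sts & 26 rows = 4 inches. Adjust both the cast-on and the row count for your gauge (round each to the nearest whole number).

Cast on 194 stitches; work 821 rows.

Stitches: 236 × 14/17 = 194.35 → 194.
Rows: 853 × 26/27 = 821.41 → 821.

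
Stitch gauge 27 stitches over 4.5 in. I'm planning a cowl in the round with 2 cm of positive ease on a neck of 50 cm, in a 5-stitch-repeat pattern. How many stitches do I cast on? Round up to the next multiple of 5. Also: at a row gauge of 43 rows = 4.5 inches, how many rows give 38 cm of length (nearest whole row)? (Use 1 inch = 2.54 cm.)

Cast on 125 stitches; work 143 rows.

Finished = 50 + 2 = 52 cm.
52 cm × 1/2.54 = 20.47 inches.
27/4.5 = 6 sts per in; 20.47 × 6 = 122.83 sts.
Next multiple of 5 → 125.
38 cm = 14.96 inches; × 9.556 = 142.96 → 143 rows.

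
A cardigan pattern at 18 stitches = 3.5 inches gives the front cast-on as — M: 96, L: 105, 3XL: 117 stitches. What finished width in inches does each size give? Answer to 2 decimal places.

18/3.5 = 5.143 sts per in.
M: 96 / 5.143 = 18.667 → 18.67 in.
L: 105 / 5.143 = 20.417 → 20.42 in.
3XL: 117 / 5.143 = 22.750 → 22.75 in.

M 18.67 inches; L 20.42 inches; 3XL 22.75 inches.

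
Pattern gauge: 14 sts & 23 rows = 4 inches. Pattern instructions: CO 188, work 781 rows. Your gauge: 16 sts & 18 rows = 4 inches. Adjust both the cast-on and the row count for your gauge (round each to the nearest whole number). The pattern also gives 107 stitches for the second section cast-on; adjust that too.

Stitches: 188 × 16/14 = 214.86 → 215.
Rows: 781 × 18/23 = 611.22 → 611.
second section cast-on: 107 × 16/14 = 122.29 → 122.

Cast on 215 stitches; work 611 rows; second section cast-on 122 stitches.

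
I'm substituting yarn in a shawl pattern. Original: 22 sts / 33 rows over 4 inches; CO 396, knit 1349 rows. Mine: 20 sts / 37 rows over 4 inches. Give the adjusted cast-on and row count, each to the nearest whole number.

Stitches: 396 × 20/22 = 360.00 → 360.
Rows: 1349 × 37/33 = 1512.52 → 1513.

Cast on 360 stitches; work 1513 rows.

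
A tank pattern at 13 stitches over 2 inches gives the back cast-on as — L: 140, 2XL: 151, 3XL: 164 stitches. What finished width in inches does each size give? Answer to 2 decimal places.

L 21.54 inches; 2XL 23.23 inches; 3XL 25.23 inches.

13/2 = 6.5 sts per in.
L: 140 / 6.5 = 21.538 → 21.54 in.
2XL: 151 / 6.5 = 23.231 → 23.23 in.
3XL: 164 / 6.5 = 25.231 → 25.23 in.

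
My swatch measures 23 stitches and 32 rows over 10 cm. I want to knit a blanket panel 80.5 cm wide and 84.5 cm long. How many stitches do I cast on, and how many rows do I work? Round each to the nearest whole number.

Stitch gauge = 23/10 = 2.3 sts/cm; 80.5 × 2.3 = 185.15 → 185 sts.
Row gauge = 32/10 = 3.2 rows/cm; 84.5 × 3.2 = 270.40 → 270 rows.

Cast on 185 stitches and work 270 rows.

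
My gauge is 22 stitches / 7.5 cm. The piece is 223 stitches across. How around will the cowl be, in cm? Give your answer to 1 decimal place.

76.0 cm.

22 stitches / 7.5 cm = 2.933 stitches per cm.
223 / 2.933 = 76.02 cm.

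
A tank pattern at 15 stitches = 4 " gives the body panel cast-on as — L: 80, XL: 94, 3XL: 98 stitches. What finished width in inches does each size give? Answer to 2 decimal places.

15/4 = 3.75 sts per in.
L: 80 / 3.75 = 21.333 → 21.33 in.
XL: 94 / 3.75 = 25.067 → 25.07 in.
3XL: 98 / 3.75 = 26.133 → 26.13 in.

L 21.33 inches; XL 25.07 inches; 3XL 26.13 inches.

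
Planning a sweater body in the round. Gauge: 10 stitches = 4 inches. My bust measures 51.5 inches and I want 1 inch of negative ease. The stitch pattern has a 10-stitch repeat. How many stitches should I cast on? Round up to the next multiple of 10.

CO 130 sts.

Finished = 51.5 − 1 = 50.5 inches.
10 / 4 = 2.5 sts/in.
50.5 × 2.5 = 126.25 sts.
Next multiple of 10: 130.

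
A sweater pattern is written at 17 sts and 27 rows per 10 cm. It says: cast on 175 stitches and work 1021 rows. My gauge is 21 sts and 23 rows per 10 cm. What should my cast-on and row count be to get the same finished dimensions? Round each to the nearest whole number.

Stitches: 175 × 21/17 = 216.18 → 216.
Rows: 1021 × 23/27 = 869.74 → 870.

Cast on 216 stitches; work 870 rows.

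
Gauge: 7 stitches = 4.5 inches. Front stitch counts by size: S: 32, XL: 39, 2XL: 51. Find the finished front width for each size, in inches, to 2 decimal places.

7/4.5 = 1.556 sts per in.
S: 32 / 1.556 = 20.571 → 20.57 in.
XL: 39 / 1.556 = 25.071 → 25.07 in.
2XL: 51 / 1.556 = 32.786 → 32.79 in.

S 20.57 inches; XL 25.07 inches; 2XL 32.79 inches.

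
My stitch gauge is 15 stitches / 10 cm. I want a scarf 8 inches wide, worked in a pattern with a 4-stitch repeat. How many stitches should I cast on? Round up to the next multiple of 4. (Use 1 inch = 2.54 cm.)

8 in = 8 × 2.54 = 20.32 cm.
15 / 10 = 1.5 sts/cm.
20.32 × 1.5 = 30.48 sts.
→ 32.

CO 32 sts.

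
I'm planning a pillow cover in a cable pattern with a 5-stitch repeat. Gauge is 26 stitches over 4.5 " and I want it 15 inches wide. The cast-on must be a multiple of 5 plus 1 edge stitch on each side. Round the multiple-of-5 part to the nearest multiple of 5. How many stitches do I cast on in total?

26 / 4.5 = 5.778 sts per inch.
15 × 5.778 = 86.67 sts.
Less 2 edge sts → 84.67 for the repeat.
Nearest multiple of 5: 85.
Add back 2 edge sts → 87.

CO 87 sts.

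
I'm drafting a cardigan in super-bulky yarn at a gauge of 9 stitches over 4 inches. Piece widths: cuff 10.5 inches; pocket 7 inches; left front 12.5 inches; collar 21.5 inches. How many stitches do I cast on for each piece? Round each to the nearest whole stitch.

cuff 24; pocket 16; left front 28; collar 48.

Rate = 9/4 = 2.25 sts per in.
cuff: 10.5 × 2.25 = 23.62 → 24.
pocket: 7 × 2.25 = 15.75 → 16.
left front: 12.5 × 2.25 = 28.12 → 28.
collar: 21.5 × 2.25 = 48.38 → 48.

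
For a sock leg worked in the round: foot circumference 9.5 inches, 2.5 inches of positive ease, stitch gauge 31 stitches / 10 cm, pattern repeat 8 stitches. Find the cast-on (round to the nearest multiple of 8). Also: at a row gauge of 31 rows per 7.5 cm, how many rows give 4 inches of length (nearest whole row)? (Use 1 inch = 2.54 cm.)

Cast on 96 stitches; work 42 rows.

Finished = 9.5 + 2.5 = 12 inches.
12 inches × 2.54 = 30.48 cm.
31/10 = 3.1 sts per cm; 30.48 × 3.1 = 94.49 sts.
Nearest multiple of 8 → 96.
4 inches = 10.16 cm; × 4.133 = 41.99 → 42 rows.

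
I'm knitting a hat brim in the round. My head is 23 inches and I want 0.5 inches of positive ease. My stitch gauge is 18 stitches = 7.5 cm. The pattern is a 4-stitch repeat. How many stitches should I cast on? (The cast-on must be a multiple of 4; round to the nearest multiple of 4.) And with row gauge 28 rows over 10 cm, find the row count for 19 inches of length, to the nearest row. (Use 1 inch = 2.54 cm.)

Cast on 144 stitches; work 135 rows.

Finished = 23 + 0.5 = 23.5 inches.
23.5 inches × 2.54 = 59.69 cm.
18/7.5 = 2.4 sts per cm; 59.69 × 2.4 = 143.26 sts.
Nearest multiple of 4 → 144.
19 inches = 48.26 cm; × 2.8 = 135.13 → 135 rows.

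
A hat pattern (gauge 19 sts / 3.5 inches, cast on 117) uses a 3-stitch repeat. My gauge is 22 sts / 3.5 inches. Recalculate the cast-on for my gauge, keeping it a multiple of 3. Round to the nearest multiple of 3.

CO 135 sts.

117 × 22 / 19 = 135.47.
Nearest multiple of 3: 135.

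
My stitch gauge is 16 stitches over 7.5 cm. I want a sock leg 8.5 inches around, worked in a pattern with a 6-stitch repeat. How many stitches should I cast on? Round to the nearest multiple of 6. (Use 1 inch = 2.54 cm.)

48 stitches.

8.5 in = 8.5 × 2.54 = 21.59 cm.
16 / 7.5 = 2.133 sts/cm.
21.59 × 2.133 = 46.06 sts.
→ 48.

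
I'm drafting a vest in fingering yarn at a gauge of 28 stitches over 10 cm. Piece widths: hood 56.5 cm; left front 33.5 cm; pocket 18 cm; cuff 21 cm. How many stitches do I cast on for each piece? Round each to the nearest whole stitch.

hood 158; left front 94; pocket 50; cuff 59.

Rate = 28/10 = 2.8 sts per cm.
hood: 56.5 × 2.8 = 158.20 → 158.
left front: 33.5 × 2.8 = 93.80 → 94.
pocket: 18 × 2.8 = 50.40 → 50.
cuff: 21 × 2.8 = 58.80 → 59.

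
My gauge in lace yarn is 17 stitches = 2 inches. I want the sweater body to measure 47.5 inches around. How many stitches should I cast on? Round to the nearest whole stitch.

17 stitches / 2 in = 8.5 stitches per inch.
47.5 × 8.5 = 403.75 stitches.
Round to nearest → 404.

404 stitches.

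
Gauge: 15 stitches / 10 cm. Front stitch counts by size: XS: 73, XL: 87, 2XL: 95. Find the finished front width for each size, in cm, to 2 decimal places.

15/10 = 1.5 sts per cm.
XS: 73 / 1.5 = 48.667 → 48.67 cm.
XL: 87 / 1.5 = 58.000 → 58.00 cm.
2XL: 95 / 1.5 = 63.333 → 63.33 cm.

XS 48.67 cm; XL 58.00 cm; 2XL 63.33 cm.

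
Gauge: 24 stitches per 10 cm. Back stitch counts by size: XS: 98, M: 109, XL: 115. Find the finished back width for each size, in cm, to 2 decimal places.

24/10 = 2.4 sts per cm.
XS: 98 / 2.4 = 40.833 → 40.83 cm.
M: 109 / 2.4 = 45.417 → 45.42 cm.
XL: 115 / 2.4 = 47.917 → 47.92 cm.

XS 40.83 cm; M 45.42 cm; XL 47.92 cm.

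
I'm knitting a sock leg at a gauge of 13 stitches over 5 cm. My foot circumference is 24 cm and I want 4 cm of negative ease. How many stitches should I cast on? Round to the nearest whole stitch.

Finished = 24 − 4 = 20 cm.
13 / 5 = 2.6 sts per cm.
20.00 × 2.6 = 52.00 sts.

52 stitches.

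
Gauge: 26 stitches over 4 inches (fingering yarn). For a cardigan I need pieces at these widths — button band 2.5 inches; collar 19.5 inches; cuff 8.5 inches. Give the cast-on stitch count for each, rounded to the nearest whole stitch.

Rate = 26/4 = 6.5 sts per in.
button band: 2.5 × 6.5 = 16.25 → 16.
collar: 19.5 × 6.5 = 126.75 → 127.
cuff: 8.5 × 6.5 = 55.25 → 55.

button band 16; collar 127; cuff 55.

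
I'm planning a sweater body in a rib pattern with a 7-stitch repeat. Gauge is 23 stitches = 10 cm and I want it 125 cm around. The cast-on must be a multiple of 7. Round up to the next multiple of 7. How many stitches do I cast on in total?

23 / 10 = 2.3 sts per cm.
125 × 2.3 = 287.50 sts.
Next multiple of 7: 294.

Cast on 294 stitches.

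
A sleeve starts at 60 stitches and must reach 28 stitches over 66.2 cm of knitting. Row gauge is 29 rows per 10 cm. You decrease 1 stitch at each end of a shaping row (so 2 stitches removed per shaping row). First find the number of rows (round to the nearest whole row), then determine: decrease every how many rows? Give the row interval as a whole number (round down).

Rows = 66.2 × 2.9 = 192.0 → 192 rows.
Stitches to remove: 32 → 16 shaping rows (at 2 st each).
192 / 16 = 12.00 → every 12 rows.

Decrease every 12th row.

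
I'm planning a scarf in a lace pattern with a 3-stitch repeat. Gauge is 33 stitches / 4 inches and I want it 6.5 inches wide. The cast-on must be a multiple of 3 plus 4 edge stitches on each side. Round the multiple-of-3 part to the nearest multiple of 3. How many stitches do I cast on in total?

33 / 4 = 8.25 sts per inch.
6.5 × 8.25 = 53.62 sts.
Less 8 edge sts → 45.62 for the repeat.
Nearest multiple of 3: 45.
Add back 8 edge sts → 53.

53 stitches.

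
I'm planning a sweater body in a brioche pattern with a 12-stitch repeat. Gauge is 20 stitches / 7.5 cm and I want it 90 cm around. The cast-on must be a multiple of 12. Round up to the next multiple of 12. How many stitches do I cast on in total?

20 / 7.5 = 2.667 sts per cm.
90 × 2.667 = 240.00 sts.
Next multiple of 12: 240.

240 stitches.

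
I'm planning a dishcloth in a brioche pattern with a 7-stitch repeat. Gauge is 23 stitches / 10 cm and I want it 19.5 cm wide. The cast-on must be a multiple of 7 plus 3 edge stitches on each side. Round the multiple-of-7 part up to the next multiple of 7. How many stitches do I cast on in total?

CO 48 sts.

23 / 10 = 2.3 sts per cm.
19.5 × 2.3 = 44.85 sts.
Less 6 edge sts → 38.85 for the repeat.
Next multiple of 7: 42.
Add back 6 edge sts → 48.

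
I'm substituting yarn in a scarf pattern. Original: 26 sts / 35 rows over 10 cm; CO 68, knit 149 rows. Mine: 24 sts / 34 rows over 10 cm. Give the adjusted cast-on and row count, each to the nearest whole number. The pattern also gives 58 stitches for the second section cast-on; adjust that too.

Cast on 63 stitches; work 145 rows; second section cast-on 54 stitches.

Stitches: 68 × 24/26 = 62.77 → 63.
Rows: 149 × 34/35 = 144.74 → 145.
second section cast-on: 58 × 24/26 = 53.54 → 54.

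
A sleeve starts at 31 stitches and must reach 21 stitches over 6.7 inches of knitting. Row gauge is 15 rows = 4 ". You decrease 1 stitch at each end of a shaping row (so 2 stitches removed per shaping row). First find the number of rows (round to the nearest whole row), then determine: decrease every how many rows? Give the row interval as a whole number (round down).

Rows = 6.7 × 3.75 = 25.1 → 25 rows.
Stitches to remove: 10 → 5 shaping rows (at 2 st each).
25 / 5 = 5.00 → every 5 rows.

Decrease every 5th row.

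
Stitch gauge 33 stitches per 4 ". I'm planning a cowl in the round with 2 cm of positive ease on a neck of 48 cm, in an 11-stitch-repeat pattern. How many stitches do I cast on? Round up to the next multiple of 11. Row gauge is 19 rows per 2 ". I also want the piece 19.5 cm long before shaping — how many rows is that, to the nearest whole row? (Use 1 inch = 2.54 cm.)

Finished = 48 + 2 = 50 cm.
50 cm × 1/2.54 = 19.69 inches.
33/4 = 8.25 sts per in; 19.69 × 8.25 = 162.40 sts.
Next multiple of 11 → 165.
19.5 cm = 7.68 inches; × 9.5 = 72.93 → 73 rows.

Cast on 165 stitches; work 73 rows.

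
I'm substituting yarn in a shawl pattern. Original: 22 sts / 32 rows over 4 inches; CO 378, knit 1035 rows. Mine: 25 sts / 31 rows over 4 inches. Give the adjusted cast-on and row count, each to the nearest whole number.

Cast on 430 stitches; work 1003 rows.

Stitches: 378 × 25/22 = 429.55 → 430.
Rows: 1035 × 31/32 = 1002.66 → 1003.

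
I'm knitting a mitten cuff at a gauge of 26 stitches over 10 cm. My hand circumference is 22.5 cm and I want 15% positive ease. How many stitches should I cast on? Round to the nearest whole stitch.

Finished = 22.5 × 1.15 = 25.88 cm.
26 / 10 = 2.6 sts per cm.
25.88 × 2.6 = 67.28 sts.
→ 67 sts.

CO 67 sts.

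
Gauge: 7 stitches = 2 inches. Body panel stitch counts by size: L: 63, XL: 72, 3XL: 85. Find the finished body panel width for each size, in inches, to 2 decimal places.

7/2 = 3.5 sts per in.
L: 63 / 3.5 = 18.000 → 18.00 in.
XL: 72 / 3.5 = 20.571 → 20.57 in.
3XL: 85 / 3.5 = 24.286 → 24.29 in.

L 18.00 inches; XL 20.57 inches; 3XL 24.29 inches.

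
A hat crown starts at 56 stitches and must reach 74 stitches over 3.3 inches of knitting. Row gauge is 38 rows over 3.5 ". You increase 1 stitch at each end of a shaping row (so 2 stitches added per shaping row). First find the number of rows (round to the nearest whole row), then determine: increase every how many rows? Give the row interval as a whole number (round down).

Increase every 4th row.

Rows = 3.3 × 10.857 = 35.8 → 36 rows.
Stitches to add: 18 → 9 shaping rows (at 2 st each).
36 / 9 = 4.00 → every 4 rows.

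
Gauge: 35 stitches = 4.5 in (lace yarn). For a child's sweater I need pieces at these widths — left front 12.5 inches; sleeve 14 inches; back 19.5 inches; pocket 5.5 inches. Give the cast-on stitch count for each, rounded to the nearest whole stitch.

left front 97; sleeve 109; back 152; pocket 43.

Rate = 35/4.5 = 7.778 sts per in.
left front: 12.5 × 7.778 = 97.22 → 97.
sleeve: 14 × 7.778 = 108.89 → 109.
back: 19.5 × 7.778 = 151.67 → 152.
pocket: 5.5 × 7.778 = 42.78 → 43.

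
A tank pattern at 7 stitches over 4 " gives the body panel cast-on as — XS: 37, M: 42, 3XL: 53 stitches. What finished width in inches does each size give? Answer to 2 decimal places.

XS 21.14 inches; M 24.00 inches; 3XL 30.29 inches.

7/4 = 1.75 sts per in.
XS: 37 / 1.75 = 21.143 → 21.14 in.
M: 42 / 1.75 = 24.000 → 24.00 in.
3XL: 53 / 1.75 = 30.286 → 30.29 in.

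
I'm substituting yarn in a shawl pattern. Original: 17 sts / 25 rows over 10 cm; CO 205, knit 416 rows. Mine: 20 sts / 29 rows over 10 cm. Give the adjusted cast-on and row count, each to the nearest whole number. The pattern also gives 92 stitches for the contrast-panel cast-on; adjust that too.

Cast on 241 stitches; work 483 rows; contrast-panel cast-on 108 stitches.

Stitches: 205 × 20/17 = 241.18 → 241.
Rows: 416 × 29/25 = 482.56 → 483.
contrast-panel cast-on: 92 × 20/17 = 108.24 → 108.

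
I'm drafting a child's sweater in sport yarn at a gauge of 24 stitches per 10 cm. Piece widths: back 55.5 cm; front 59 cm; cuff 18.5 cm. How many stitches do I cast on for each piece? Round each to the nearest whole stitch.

Rate = 24/10 = 2.4 sts per cm.
back: 55.5 × 2.4 = 133.20 → 133.
front: 59 × 2.4 = 141.60 → 142.
cuff: 18.5 × 2.4 = 44.40 → 44.

back 133; front 142; cuff 44.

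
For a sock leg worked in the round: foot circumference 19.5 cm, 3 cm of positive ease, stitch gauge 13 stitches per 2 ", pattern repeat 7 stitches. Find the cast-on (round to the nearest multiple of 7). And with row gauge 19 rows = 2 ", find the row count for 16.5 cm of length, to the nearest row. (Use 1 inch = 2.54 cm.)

Finished = 19.5 + 3 = 22.5 cm.
22.5 cm × 1/2.54 = 8.86 inches.
13/2 = 6.5 sts per in; 8.86 × 6.5 = 57.58 sts.
Nearest multiple of 7 → 56.
16.5 cm = 6.50 inches; × 9.5 = 61.71 → 62 rows.

Cast on 56 stitches; work 62 rows.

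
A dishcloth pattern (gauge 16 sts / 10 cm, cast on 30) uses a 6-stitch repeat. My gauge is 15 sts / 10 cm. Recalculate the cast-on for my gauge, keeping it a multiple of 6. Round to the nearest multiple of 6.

CO 30 sts.

30 × 15 / 16 = 28.12.
Nearest multiple of 6: 30.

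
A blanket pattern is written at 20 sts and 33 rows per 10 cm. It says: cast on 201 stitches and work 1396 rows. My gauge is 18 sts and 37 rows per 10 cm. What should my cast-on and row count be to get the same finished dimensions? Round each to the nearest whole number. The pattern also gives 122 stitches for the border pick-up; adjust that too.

Stitches: 201 × 18/20 = 180.90 → 181.
Rows: 1396 × 37/33 = 1565.21 → 1565.
border pick-up: 122 × 18/20 = 109.80 → 110.

Cast on 181 stitches; work 1565 rows; border pick-up 110 stitches.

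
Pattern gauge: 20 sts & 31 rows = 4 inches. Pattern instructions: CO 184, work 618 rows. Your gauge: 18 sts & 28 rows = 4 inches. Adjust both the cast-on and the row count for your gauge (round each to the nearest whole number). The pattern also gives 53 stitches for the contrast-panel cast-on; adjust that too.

Stitches: 184 × 18/20 = 165.60 → 166.
Rows: 618 × 28/31 = 558.19 → 558.
contrast-panel cast-on: 53 × 18/20 = 47.70 → 48.

Cast on 166 stitches; work 558 rows; contrast-panel cast-on 48 stitches.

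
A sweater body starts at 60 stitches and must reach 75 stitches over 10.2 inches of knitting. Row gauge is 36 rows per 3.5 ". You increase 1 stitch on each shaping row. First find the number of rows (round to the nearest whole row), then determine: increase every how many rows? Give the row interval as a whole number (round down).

Increase every 7th row.

Rows = 10.2 × 10.286 = 104.9 → 105 rows.
Stitches to add: 15 → 15 shaping rows (at 1 st each).
105 / 15 = 7.00 → every 7 rows.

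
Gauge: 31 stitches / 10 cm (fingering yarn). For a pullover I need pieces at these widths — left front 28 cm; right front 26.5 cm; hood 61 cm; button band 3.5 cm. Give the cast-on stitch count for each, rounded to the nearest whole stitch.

Rate = 31/10 = 3.1 sts per cm.
left front: 28 × 3.1 = 86.80 → 87.
right front: 26.5 × 3.1 = 82.15 → 82.
hood: 61 × 3.1 = 189.10 → 189.
button band: 3.5 × 3.1 = 10.85 → 11.

left front 87; right front 82; hood 189; button band 11.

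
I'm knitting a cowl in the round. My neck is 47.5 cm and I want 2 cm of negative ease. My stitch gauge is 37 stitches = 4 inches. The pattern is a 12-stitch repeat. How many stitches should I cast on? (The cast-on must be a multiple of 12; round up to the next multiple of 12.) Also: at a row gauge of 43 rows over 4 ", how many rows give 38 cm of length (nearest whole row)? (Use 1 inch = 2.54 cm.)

Cast on 168 stitches; work 161 rows.

Finished = 47.5 − 2 = 45.5 cm.
45.5 cm × 1/2.54 = 17.91 inches.
37/4 = 9.25 sts per in; 17.91 × 9.25 = 165.70 sts.
Next multiple of 12 → 168.
38 cm = 14.96 inches; × 10.75 = 160.83 → 161 rows.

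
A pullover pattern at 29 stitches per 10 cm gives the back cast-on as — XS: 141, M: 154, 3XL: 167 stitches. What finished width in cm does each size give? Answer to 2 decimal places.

XS 48.62 cm; M 53.10 cm; 3XL 57.59 cm.

29/10 = 2.9 sts per cm.
XS: 141 / 2.9 = 48.621 → 48.62 cm.
M: 154 / 2.9 = 53.103 → 53.10 cm.
3XL: 167 / 2.9 = 57.586 → 57.59 cm.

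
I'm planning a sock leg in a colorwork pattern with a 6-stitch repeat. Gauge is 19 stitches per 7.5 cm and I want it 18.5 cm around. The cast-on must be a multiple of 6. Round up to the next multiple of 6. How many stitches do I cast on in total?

19 / 7.5 = 2.533 sts per cm.
18.5 × 2.533 = 46.87 sts.
Next multiple of 6: 48.

Cast on 48 stitches.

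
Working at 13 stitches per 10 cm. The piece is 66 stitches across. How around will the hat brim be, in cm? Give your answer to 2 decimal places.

50.77 cm.

13 stitches / 10 cm = 1.3 stitches per cm.
66 / 1.3 = 50.769 cm.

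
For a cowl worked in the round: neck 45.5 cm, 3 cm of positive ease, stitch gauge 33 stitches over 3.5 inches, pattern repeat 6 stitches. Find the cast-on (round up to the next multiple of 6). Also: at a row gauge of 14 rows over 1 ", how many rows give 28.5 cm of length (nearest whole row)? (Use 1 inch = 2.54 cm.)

Cast on 186 stitches; work 157 rows.

Finished = 45.5 + 3 = 48.5 cm.
48.5 cm × 1/2.54 = 19.09 inches.
33/3.5 = 9.429 sts per in; 19.09 × 9.429 = 180.03 sts.
Next multiple of 6 → 186.
28.5 cm = 11.22 inches; × 14 = 157.09 → 157 rows.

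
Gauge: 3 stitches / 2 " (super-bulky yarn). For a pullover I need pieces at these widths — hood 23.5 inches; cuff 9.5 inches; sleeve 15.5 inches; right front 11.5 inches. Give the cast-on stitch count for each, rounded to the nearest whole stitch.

hood 35; cuff 14; sleeve 23; right front 17.

Rate = 3/2 = 1.5 sts per in.
hood: 23.5 × 1.5 = 35.25 → 35.
cuff: 9.5 × 1.5 = 14.25 → 14.
sleeve: 15.5 × 1.5 = 23.25 → 23.
right front: 11.5 × 1.5 = 17.25 → 17.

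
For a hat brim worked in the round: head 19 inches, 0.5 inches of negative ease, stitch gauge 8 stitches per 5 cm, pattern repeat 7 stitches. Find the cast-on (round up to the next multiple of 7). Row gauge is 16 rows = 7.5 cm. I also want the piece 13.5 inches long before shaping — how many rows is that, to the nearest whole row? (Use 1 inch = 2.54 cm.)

Cast on 77 stitches; work 73 rows.

Finished = 19 − 0.5 = 18.5 inches.
18.5 inches × 2.54 = 46.99 cm.
8/5 = 1.6 sts per cm; 46.99 × 1.6 = 75.18 sts.
Next multiple of 7 → 77.
13.5 inches = 34.29 cm; × 2.133 = 73.15 → 73 rows.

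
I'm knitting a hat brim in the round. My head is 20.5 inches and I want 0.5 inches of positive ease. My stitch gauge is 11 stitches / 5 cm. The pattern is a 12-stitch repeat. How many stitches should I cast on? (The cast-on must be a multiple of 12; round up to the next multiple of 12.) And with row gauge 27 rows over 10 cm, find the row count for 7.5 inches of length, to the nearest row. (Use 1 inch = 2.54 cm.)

Finished = 20.5 + 0.5 = 21 inches.
21 inches × 2.54 = 53.34 cm.
11/5 = 2.2 sts per cm; 53.34 × 2.2 = 117.35 sts.
Next multiple of 12 → 120.
7.5 inches = 19.05 cm; × 2.7 = 51.44 → 51 rows.

Cast on 120 stitches; work 51 rows.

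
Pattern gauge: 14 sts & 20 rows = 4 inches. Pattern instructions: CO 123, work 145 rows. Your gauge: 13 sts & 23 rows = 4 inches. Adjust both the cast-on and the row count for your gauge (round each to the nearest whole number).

Cast on 114 stitches; work 167 rows.

Stitches: 123 × 13/14 = 114.21 → 114.
Rows: 145 × 23/20 = 166.75 → 167.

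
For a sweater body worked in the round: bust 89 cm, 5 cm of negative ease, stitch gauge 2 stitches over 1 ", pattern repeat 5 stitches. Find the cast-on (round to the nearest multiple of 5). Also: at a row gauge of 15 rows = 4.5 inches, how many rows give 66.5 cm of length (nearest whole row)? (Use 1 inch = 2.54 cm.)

Cast on 65 stitches; work 87 rows.

Finished = 89 − 5 = 84 cm.
84 cm × 1/2.54 = 33.07 inches.
2/1 = 2 sts per in; 33.07 × 2 = 66.14 sts.
Nearest multiple of 5 → 65.
66.5 cm = 26.18 inches; × 3.333 = 87.27 → 87 rows.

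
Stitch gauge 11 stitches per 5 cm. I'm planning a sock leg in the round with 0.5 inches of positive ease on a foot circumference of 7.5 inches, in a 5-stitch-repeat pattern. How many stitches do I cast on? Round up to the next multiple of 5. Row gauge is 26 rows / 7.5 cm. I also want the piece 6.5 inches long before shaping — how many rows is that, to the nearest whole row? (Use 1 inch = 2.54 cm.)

Finished = 7.5 + 0.5 = 8 inches.
8 inches × 2.54 = 20.32 cm.
11/5 = 2.2 sts per cm; 20.32 × 2.2 = 44.70 sts.
Next multiple of 5 → 45.
6.5 inches = 16.51 cm; × 3.467 = 57.23 → 57 rows.

Cast on 45 stitches; work 57 rows.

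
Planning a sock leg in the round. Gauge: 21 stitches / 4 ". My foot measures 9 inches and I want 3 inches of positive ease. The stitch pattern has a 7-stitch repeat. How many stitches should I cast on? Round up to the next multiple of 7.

63 stitches.

Finished = 9 + 3 = 12 inches.
21 / 4 = 5.25 sts/in.
12 × 5.25 = 63.00 sts.
Next multiple of 7: 63.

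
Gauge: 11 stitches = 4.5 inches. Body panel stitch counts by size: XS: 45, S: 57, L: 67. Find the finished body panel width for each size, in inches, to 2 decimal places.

11/4.5 = 2.444 sts per in.
XS: 45 / 2.444 = 18.409 → 18.41 in.
S: 57 / 2.444 = 23.318 → 23.32 in.
L: 67 / 2.444 = 27.409 → 27.41 in.

XS 18.41 inches; S 23.32 inches; L 27.41 inches.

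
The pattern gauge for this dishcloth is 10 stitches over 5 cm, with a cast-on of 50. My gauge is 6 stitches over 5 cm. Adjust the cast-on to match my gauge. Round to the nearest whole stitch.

30 stitches.

Scale factor = 6 / 10 = 0.600.
50 × 6 / 10 = 30.00 sts.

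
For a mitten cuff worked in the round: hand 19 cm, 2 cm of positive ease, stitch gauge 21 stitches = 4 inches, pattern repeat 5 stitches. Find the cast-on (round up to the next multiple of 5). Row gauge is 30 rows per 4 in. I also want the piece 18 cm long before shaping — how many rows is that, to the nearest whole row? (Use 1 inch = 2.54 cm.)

Finished = 19 + 2 = 21 cm.
21 cm × 1/2.54 = 8.27 inches.
21/4 = 5.25 sts per in; 8.27 × 5.25 = 43.41 sts.
Next multiple of 5 → 45.
18 cm = 7.09 inches; × 7.5 = 53.15 → 53 rows.

Cast on 45 stitches; work 53 rows.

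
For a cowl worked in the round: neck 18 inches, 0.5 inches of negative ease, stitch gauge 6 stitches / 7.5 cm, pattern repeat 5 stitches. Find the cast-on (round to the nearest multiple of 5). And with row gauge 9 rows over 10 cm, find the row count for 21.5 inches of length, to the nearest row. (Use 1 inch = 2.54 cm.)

Finished = 18 − 0.5 = 17.5 inches.
17.5 inches × 2.54 = 44.45 cm.
6/7.5 = 0.8 sts per cm; 44.45 × 0.8 = 35.56 sts.
Nearest multiple of 5 → 35.
21.5 inches = 54.61 cm; × 0.9 = 49.15 → 49 rows.

Cast on 35 stitches; work 49 rows.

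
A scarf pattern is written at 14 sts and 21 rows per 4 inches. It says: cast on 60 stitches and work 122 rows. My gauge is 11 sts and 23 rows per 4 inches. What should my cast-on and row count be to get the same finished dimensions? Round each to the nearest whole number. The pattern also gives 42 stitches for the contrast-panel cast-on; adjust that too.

Cast on 47 stitches; work 134 rows; contrast-panel cast-on 33 stitches.

Stitches: 60 × 11/14 = 47.14 → 47.
Rows: 122 × 23/21 = 133.62 → 134.
contrast-panel cast-on: 42 × 11/14 = 33.00 → 33.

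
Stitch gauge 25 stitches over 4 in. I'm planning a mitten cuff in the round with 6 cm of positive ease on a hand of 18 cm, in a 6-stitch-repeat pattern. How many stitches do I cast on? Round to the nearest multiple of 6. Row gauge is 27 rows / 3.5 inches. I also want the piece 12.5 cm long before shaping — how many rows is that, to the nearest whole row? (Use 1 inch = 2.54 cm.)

Finished = 18 + 6 = 24 cm.
24 cm × 1/2.54 = 9.45 inches.
25/4 = 6.25 sts per in; 9.45 × 6.25 = 59.06 sts.
Nearest multiple of 6 → 60.
12.5 cm = 4.92 inches; × 7.714 = 37.96 → 38 rows.

Cast on 60 stitches; work 38 rows.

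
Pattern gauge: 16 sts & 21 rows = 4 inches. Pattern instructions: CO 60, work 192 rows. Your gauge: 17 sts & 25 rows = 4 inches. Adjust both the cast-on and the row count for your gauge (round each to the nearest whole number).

Cast on 64 stitches; work 229 rows.

Stitches: 60 × 17/16 = 63.75 → 64.
Rows: 192 × 25/21 = 228.57 → 229.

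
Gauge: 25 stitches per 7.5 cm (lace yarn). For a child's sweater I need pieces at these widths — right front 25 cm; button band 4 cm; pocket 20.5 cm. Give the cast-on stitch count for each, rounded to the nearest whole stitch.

Rate = 25/7.5 = 3.333 sts per cm.
right front: 25 × 3.333 = 83.33 → 83.
button band: 4 × 3.333 = 13.33 → 13.
pocket: 20.5 × 3.333 = 68.33 → 68.

right front 83; button band 13; pocket 68.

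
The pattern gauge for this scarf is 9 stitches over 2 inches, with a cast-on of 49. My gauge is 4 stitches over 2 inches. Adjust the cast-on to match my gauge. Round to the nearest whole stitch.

Scale factor = 4 / 9 = 0.444.
49 × 4 / 9 = 21.78 sts.
→ 22 sts.

Cast on 22 stitches.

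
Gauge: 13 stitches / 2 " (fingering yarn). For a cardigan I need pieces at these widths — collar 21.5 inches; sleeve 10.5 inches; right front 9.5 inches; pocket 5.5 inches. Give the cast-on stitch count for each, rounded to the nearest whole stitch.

collar 140; sleeve 68; right front 62; pocket 36.

Rate = 13/2 = 6.5 sts per in.
collar: 21.5 × 6.5 = 139.75 → 140.
sleeve: 10.5 × 6.5 = 68.25 → 68.
right front: 9.5 × 6.5 = 61.75 → 62.
pocket: 5.5 × 6.5 = 35.75 → 36.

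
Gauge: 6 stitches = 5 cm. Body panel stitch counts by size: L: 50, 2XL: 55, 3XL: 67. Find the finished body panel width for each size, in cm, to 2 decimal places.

6/5 = 1.2 sts per cm.
L: 50 / 1.2 = 41.667 → 41.67 cm.
2XL: 55 / 1.2 = 45.833 → 45.83 cm.
3XL: 67 / 1.2 = 55.833 → 55.83 cm.

L 41.67 cm; 2XL 45.83 cm; 3XL 55.83 cm.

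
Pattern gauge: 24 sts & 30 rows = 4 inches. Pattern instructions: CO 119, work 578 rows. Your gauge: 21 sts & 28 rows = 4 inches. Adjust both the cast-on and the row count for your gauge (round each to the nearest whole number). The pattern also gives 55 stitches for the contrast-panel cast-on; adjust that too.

Stitches: 119 × 21/24 = 104.12 → 104.
Rows: 578 × 28/30 = 539.47 → 539.
contrast-panel cast-on: 55 × 21/24 = 48.12 → 48.

Cast on 104 stitches; work 539 rows; contrast-panel cast-on 48 stitches.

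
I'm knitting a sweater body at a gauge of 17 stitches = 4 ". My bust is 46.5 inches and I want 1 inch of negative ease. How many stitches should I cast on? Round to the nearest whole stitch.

Cast on 193 stitches.

Finished = 46.5 − 1 = 45.5 in.
17 / 4 = 4.25 sts per inch.
45.50 × 4.25 = 193.38 sts.
→ 193 sts.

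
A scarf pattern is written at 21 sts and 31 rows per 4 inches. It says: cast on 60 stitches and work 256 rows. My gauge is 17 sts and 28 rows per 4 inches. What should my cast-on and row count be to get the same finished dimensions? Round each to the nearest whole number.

Stitches: 60 × 17/21 = 48.57 → 49.
Rows: 256 × 28/31 = 231.23 → 231.

Cast on 49 stitches; work 231 rows.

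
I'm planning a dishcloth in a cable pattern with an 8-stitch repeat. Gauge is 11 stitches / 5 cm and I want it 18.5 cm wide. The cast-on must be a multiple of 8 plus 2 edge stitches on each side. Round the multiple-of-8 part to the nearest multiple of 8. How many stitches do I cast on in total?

11 / 5 = 2.2 sts per cm.
18.5 × 2.2 = 40.70 sts.
Less 4 edge sts → 36.70 for the repeat.
Nearest multiple of 8: 40.
Add back 4 edge sts → 44.

Cast on 44 stitches.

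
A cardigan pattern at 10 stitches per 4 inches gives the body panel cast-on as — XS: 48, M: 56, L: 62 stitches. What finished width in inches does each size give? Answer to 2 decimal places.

10/4 = 2.5 sts per in.
XS: 48 / 2.5 = 19.200 → 19.20 in.
M: 56 / 2.5 = 22.400 → 22.40 in.
L: 62 / 2.5 = 24.800 → 24.80 in.

XS 19.20 inches; M 22.40 inches; L 24.80 inches.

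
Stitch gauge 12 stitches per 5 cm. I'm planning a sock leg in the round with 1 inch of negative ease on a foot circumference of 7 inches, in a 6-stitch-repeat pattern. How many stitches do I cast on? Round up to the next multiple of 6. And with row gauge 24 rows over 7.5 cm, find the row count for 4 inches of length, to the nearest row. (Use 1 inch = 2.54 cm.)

Cast on 42 stitches; work 33 rows.

Finished = 7 − 1 = 6 inches.
6 inches × 2.54 = 15.24 cm.
12/5 = 2.4 sts per cm; 15.24 × 2.4 = 36.58 sts.
Next multiple of 6 → 42.
4 inches = 10.16 cm; × 3.2 = 32.51 → 33 rows.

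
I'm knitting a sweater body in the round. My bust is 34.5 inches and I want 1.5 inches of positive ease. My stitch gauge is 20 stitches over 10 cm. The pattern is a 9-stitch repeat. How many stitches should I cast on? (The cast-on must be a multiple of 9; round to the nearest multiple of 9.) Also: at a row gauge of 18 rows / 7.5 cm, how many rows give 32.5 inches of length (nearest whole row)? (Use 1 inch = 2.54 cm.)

Cast on 180 stitches; work 198 rows.

Finished = 34.5 + 1.5 = 36 inches.
36 inches × 2.54 = 91.44 cm.
20/10 = 2 sts per cm; 91.44 × 2 = 182.88 sts.
Nearest multiple of 9 → 180.
32.5 inches = 82.55 cm; × 2.4 = 198.12 → 198 rows.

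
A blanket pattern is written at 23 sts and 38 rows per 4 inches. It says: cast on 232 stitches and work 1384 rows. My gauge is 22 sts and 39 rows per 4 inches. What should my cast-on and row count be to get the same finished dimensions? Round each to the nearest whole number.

Stitches: 232 × 22/23 = 221.91 → 222.
Rows: 1384 × 39/38 = 1420.42 → 1420.

Cast on 222 stitches; work 1420 rows.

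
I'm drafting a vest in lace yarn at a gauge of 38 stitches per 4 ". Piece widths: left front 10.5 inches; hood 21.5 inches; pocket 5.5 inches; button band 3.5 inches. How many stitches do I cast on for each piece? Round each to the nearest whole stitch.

left front 100; hood 204; pocket 52; button band 33.

Rate = 38/4 = 9.5 sts per in.
left front: 10.5 × 9.5 = 99.75 → 100.
hood: 21.5 × 9.5 = 204.25 → 204.
pocket: 5.5 × 9.5 = 52.25 → 52.
button band: 3.5 × 9.5 = 33.25 → 33.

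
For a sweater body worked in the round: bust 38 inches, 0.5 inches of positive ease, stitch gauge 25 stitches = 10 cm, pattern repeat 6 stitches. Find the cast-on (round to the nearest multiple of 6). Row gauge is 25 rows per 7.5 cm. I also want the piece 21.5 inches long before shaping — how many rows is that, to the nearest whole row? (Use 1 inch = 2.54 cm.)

Finished = 38 + 0.5 = 38.5 inches.
38.5 inches × 2.54 = 97.79 cm.
25/10 = 2.5 sts per cm; 97.79 × 2.5 = 244.47 sts.
Nearest multiple of 6 → 246.
21.5 inches = 54.61 cm; × 3.333 = 182.03 → 182 rows.

Cast on 246 stitches; work 182 rows.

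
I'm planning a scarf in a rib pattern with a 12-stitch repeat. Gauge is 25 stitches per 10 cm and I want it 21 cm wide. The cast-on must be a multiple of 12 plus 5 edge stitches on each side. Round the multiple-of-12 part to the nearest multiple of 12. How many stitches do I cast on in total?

Cast on 58 stitches.

25 / 10 = 2.5 sts per cm.
21 × 2.5 = 52.50 sts.
Less 10 edge sts → 42.50 for the repeat.
Nearest multiple of 12: 48.
Add back 10 edge sts → 58.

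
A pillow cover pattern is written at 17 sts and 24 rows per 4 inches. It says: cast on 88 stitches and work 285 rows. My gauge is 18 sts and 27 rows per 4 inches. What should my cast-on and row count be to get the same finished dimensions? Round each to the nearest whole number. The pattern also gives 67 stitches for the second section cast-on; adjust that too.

Cast on 93 stitches; work 321 rows; second section cast-on 71 stitches.

Stitches: 88 × 18/17 = 93.18 → 93.
Rows: 285 × 27/24 = 320.62 → 321.
second section cast-on: 67 × 18/17 = 70.94 → 71.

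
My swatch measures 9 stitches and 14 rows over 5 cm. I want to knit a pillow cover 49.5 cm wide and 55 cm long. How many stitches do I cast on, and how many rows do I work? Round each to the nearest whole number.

Stitch gauge = 9/5 = 1.8 sts/cm; 49.5 × 1.8 = 89.10 → 89 sts.
Row gauge = 14/5 = 2.8 rows/cm; 55 × 2.8 = 154.00 → 154 rows.

Cast on 89 stitches and work 154 rows.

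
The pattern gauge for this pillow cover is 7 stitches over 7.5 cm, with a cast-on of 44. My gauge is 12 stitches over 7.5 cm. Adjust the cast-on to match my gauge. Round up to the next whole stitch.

Scale factor = 12 / 7 = 1.714.
44 × 12 / 7 = 75.43 sts.
→ 76 sts.

Cast on 76 stitches.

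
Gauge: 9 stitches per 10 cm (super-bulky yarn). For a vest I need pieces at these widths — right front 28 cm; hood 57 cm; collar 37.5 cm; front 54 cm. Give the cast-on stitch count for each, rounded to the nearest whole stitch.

Rate = 9/10 = 0.9 sts per cm.
right front: 28 × 0.9 = 25.20 → 25.
hood: 57 × 0.9 = 51.30 → 51.
collar: 37.5 × 0.9 = 33.75 → 34.
front: 54 × 0.9 = 48.60 → 49.

right front 25; hood 51; collar 34; front 49.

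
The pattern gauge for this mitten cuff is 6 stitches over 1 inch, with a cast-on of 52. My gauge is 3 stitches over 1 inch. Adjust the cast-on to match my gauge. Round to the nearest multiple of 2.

CO 26 sts.

Scale factor = 3 / 6 = 0.500.
52 × 3 / 6 = 26.00 sts.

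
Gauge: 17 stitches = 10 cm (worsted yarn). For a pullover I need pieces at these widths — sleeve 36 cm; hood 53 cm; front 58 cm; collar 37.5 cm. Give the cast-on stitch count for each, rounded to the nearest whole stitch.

Rate = 17/10 = 1.7 sts per cm.
sleeve: 36 × 1.7 = 61.20 → 61.
hood: 53 × 1.7 = 90.10 → 90.
front: 58 × 1.7 = 98.60 → 99.
collar: 37.5 × 1.7 = 63.75 → 64.

sleeve 61; hood 90; front 99; collar 64.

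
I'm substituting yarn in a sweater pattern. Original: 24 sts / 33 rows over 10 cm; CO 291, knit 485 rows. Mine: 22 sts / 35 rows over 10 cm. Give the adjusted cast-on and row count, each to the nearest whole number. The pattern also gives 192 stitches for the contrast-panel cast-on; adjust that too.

Stitches: 291 × 22/24 = 266.75 → 267.
Rows: 485 × 35/33 = 514.39 → 514.
contrast-panel cast-on: 192 × 22/24 = 176.00 → 176.

Cast on 267 stitches; work 514 rows; contrast-panel cast-on 176 stitches.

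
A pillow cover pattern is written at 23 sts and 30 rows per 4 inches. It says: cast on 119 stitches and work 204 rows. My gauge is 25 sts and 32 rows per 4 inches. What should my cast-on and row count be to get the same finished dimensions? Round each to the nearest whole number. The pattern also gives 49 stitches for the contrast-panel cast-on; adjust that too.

Stitches: 119 × 25/23 = 129.35 → 129.
Rows: 204 × 32/30 = 217.60 → 218.
contrast-panel cast-on: 49 × 25/23 = 53.26 → 53.

Cast on 129 stitches; work 218 rows; contrast-panel cast-on 53 stitches.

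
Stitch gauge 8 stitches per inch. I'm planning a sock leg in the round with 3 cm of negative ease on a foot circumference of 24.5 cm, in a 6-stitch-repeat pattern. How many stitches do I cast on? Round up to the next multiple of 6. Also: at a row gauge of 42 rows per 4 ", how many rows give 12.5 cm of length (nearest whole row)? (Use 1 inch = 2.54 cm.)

Finished = 24.5 − 3 = 21.5 cm.
21.5 cm × 1/2.54 = 8.46 inches.
8/1 = 8 sts per in; 8.46 × 8 = 67.72 sts.
Next multiple of 6 → 72.
12.5 cm = 4.92 inches; × 10.5 = 51.67 → 52 rows.

Cast on 72 stitches; work 52 rows.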